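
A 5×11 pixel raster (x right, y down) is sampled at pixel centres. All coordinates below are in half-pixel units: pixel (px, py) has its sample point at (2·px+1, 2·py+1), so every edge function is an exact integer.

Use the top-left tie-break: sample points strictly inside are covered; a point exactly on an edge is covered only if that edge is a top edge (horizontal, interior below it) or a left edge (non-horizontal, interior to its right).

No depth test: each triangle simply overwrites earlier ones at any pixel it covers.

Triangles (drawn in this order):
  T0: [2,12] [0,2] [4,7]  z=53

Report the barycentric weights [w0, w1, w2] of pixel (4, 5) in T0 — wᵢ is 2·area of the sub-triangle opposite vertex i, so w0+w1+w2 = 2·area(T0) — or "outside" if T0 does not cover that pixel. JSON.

T0:
  2·area = 30
  edge (2, 12)→(0, 2): d=(-2,-10) top-left  bias=+0
  edge (0, 2)→(4, 7): d=(4,5) right/bottom  bias=-1
  edge (4, 7)→(2, 12): d=(-2,5) right/bottom  bias=-1
    (0,2)@(1, 5): e=[4,7,19] → █
    (1,2)@(3, 5): e=[24,-3,9] → ·
    (0,3)@(1, 7): e=[0,15,15] → █  [on edge]
    (1,3)@(3, 7): e=[20,5,5] → █
    (2,3)@(5, 7): e=[40,-5,-5] → ·
    (0,4)@(1, 9): e=[-4,23,11] → ·
    (1,4)@(3, 9): e=[16,13,1] → █
    (2,4)@(5, 9): e=[36,3,-9] → ·
    (1,5)@(3, 11): e=[12,21,-3] → ·
    (1,8)@(3, 17): e=[0,45,-15] → ·  [on edge]
  covered (4 px):
    · · · · ·
    · · · · ·
    █ · · · ·
    █ █ · · ·
    · █ · · ·
    · · · · ·
    · · · · ·
    · · · · ·
    · · · · ·
    · · · · ·
    · · · · ·

Final: "outside"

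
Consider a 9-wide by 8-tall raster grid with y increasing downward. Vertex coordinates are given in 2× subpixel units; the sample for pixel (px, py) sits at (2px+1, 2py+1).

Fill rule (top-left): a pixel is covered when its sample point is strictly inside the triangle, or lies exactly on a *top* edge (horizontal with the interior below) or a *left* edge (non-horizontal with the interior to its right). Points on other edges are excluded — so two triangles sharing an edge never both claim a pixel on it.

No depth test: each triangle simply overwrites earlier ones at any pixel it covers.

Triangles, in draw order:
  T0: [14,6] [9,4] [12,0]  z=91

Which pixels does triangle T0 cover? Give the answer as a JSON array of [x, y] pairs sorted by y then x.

T0:
  2·area = 26
  edge (14, 6)→(9, 4): d=(-5,-2) top-left  bias=+0
  edge (9, 4)→(12, 0): d=(3,-4) top-left  bias=+0
  edge (12, 0)→(14, 6): d=(2,6) right/bottom  bias=-1
    (5,1)@(11, 3): e=[9,5,12] → #
    (6,1)@(13, 3): e=[13,13,0] → ·  [on edge]
    (5,2)@(11, 5): e=[-1,11,16] → ·
    (6,2)@(13, 5): e=[3,19,4] → #
    (7,2)@(15, 5): e=[7,27,-8] → ·
    (6,3)@(13, 7): e=[-7,25,8] → ·
    (7,4)@(15, 9): e=[-13,39,0] → ·  [on edge]
    (8,7)@(17, 15): e=[-39,65,0] → ·  [on edge]
  covered (2 px):
    · · · · · · · · ·
    · · · · · # · · ·
    · · · · · · # · ·
    · · · · · · · · ·
    · · · · · · · · ·
    · · · · · · · · ·
    · · · · · · · · ·
    · · · · · · · · ·

Final: [[5,1],[6,2]]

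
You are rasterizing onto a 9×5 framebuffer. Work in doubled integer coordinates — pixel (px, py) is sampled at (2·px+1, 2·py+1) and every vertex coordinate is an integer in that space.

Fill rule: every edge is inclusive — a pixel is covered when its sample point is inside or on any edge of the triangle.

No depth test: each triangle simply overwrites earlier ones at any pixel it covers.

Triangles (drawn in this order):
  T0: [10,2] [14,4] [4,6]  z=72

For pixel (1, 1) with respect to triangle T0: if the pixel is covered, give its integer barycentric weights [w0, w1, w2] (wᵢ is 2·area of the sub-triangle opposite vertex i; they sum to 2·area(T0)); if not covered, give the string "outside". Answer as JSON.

T0:
  2·area = 28
  edge (10, 2)→(14, 4): d=(4,2) inclusive
  edge (14, 4)→(4, 6): d=(-10,2) inclusive
  edge (4, 6)→(10, 2): d=(6,-4) inclusive
    (4,1)@(9, 3): e=[6,20,2] → █
    (5,1)@(11, 3): e=[2,16,10] → █
    (6,1)@(13, 3): e=[-2,12,18] → ·
    (3,2)@(7, 5): e=[18,4,6] → █
    (4,2)@(9, 5): e=[14,0,14] → █  [on edge]
    (5,2)@(11, 5): e=[10,-4,22] → ·
    (3,3)@(7, 7): e=[26,-16,18] → ·
    (4,3)@(9, 7): e=[22,-20,26] → ·
  covered (4 px):
    · · · · · · · · ·
    · · · · █ █ · · ·
    · · · █ █ · · · ·
    · · · · · · · · ·
    · · · · · · · · ·

Final: "outside"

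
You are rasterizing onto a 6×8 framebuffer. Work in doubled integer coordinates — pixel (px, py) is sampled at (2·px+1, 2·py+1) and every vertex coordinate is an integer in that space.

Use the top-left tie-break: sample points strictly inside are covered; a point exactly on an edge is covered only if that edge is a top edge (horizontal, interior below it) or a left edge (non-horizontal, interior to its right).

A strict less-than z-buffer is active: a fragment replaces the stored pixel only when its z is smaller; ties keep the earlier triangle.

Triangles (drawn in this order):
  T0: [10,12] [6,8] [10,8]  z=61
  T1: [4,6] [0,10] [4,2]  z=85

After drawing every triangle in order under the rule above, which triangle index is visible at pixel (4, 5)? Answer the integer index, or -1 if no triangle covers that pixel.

T0:
  2·area = 16
  edge (10, 12)→(6, 8): d=(-4,-4) top-left  bias=+0
  edge (6, 8)→(10, 8): d=(4,0) top-left  bias=+0
  edge (10, 8)→(10, 12): d=(0,4) right/bottom  bias=-1
    (0,1)@(1, 3): e=[0,-20,36] → ·  [on edge]
    (1,2)@(3, 5): e=[0,-12,28] → ·  [on edge]
    (2,3)@(5, 7): e=[0,-4,20] → ·  [on edge]
    (3,4)@(7, 9): e=[0,4,12] → #  [on edge]
    (4,4)@(9, 9): e=[8,4,4] → #
    (5,4)@(11, 9): e=[16,4,-4] → ·
    (3,5)@(7, 11): e=[-8,12,12] → ·
    (4,5)@(9, 11): e=[0,12,4] → #  [on edge]
    (5,5)@(11, 11): e=[8,12,-4] → ·
    (4,6)@(9, 13): e=[-8,20,4] → ·
    (5,6)@(11, 13): e=[0,20,-4] → ·  [on edge]
  covered (3 px):
    · · · · · ·
    · · · · · ·
    · · · · · ·
    · · · · · ·
    · · · # # ·
    · · · · # ·
    · · · · · ·
    · · · · · ·
T1:
  2·area = 16
  edge (4, 6)→(0, 10): d=(-4,4) right/bottom  bias=-1
  edge (0, 10)→(4, 2): d=(4,-8) top-left  bias=+0
  edge (4, 2)→(4, 6): d=(0,4) right/bottom  bias=-1
    (4,0)@(9, 1): e=[0,36,-20] → ·  [on edge]
    (3,1)@(7, 3): e=[0,28,-12] → ·  [on edge]
    (1,2)@(3, 5): e=[8,4,4] → #
    (2,2)@(5, 5): e=[0,20,-4] → ·  [on edge]
    (1,3)@(3, 7): e=[0,12,4] → ·  [on edge]
    (0,4)@(1, 9): e=[0,4,12] → ·  [on edge]
  covered (1 px):
    · · · · · ·
    · · · · · ·
    · # · · · ·
    · · · · · ·
    · · · · · ·
    · · · · · ·
    · · · · · ·
    · · · · · ·

Z-buffer (winner per pixel, '.' = empty):
  . . . . . .
  . . . . . .
  . 1 . . . .
  . . . . . .
  . . . 0 0 .
  . . . . 0 .
  . . . . . .
  . . . . . .

Final: 0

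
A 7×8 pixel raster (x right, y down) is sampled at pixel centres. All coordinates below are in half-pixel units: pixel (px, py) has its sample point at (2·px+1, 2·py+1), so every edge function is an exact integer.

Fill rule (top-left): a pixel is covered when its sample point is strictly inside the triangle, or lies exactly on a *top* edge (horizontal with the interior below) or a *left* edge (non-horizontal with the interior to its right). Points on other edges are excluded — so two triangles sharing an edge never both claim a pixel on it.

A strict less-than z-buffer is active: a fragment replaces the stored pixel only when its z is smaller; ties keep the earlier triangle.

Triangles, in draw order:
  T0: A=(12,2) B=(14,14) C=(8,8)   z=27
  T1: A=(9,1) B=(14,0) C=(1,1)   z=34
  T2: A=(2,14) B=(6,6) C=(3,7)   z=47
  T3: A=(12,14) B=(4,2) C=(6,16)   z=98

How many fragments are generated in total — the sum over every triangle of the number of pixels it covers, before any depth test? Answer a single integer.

T0:
  2·area = 60
  edge (12, 2)→(14, 14): d=(2,12) right/bottom  bias=-1
  edge (14, 14)→(8, 8): d=(-6,-6) top-left  bias=+0
  edge (8, 8)→(12, 2): d=(4,-6) top-left  bias=+0
    (0,0)@(1, 1): e=[130,0,-70] → ·  [on edge]
    (1,1)@(3, 3): e=[110,0,-50] → ·  [on edge]
    (2,2)@(5, 5): e=[90,0,-30] → ·  [on edge]
    (5,2)@(11, 5): e=[18,36,6] → #
    (6,2)@(13, 5): e=[-6,48,18] → ·
    (3,3)@(7, 7): e=[70,0,-10] → ·  [on edge]
    (4,3)@(9, 7): e=[46,12,2] → #
    (6,3)@(13, 7): e=[-2,36,26] → ·
    (4,4)@(9, 9): e=[50,0,10] → #  [on edge]
    (6,4)@(13, 9): e=[2,24,34] → #
    (4,5)@(9, 11): e=[54,-12,18] → ·
    (5,5)@(11, 11): e=[30,0,30] → #  [on edge]
    (6,6)@(13, 13): e=[10,0,50] → #  [on edge]
  covered (9 px):
    · · · · · · ·
    · · · · · · ·
    · · · · · # ·
    · · · · # # ·
    · · · · # # #
    · · · · · # #
    · · · · · · #
    · · · · · · ·
T1:
  2·area = 8  (B↔C swapped to make it positive)
  edge (9, 1)→(1, 1): d=(-8,0) right/bottom  bias=-1
  edge (1, 1)→(14, 0): d=(13,-1) top-left  bias=+0
  edge (14, 0)→(9, 1): d=(-5,1) right/bottom  bias=-1
    (0,0)@(1, 1): e=[0,0,8] → ·  [on edge]
    (1,0)@(3, 1): e=[0,2,6] → ·  [on edge]
    (2,0)@(5, 1): e=[0,4,4] → ·  [on edge]
    (3,0)@(7, 1): e=[0,6,2] → ·  [on edge]
    (4,0)@(9, 1): e=[0,8,0] → ·  [on edge]
    (5,0)@(11, 1): e=[0,10,-2] → ·  [on edge]
    (6,0)@(13, 1): e=[0,12,-4] → ·  [on edge]
  covered (0 px):
    · · · · · · ·
    · · · · · · ·
    · · · · · · ·
    · · · · · · ·
    · · · · · · ·
    · · · · · · ·
    · · · · · · ·
    · · · · · · ·
T2:
  2·area = 20  (B↔C swapped to make it positive)
  edge (2, 14)→(3, 7): d=(1,-7) top-left  bias=+0
  edge (3, 7)→(6, 6): d=(3,-1) top-left  bias=+0
  edge (6, 6)→(2, 14): d=(-4,8) right/bottom  bias=-1
    (4,2)@(9, 5): e=[40,0,-20] → ·  [on edge]
    (1,3)@(3, 7): e=[0,0,20] → #  [on edge]
    (2,3)@(5, 7): e=[14,2,4] → #
    (3,3)@(7, 7): e=[28,4,-12] → ·
    (1,4)@(3, 9): e=[2,6,12] → #
    (2,4)@(5, 9): e=[16,8,-4] → ·
    (1,5)@(3, 11): e=[4,12,4] → #
    (2,5)@(5, 11): e=[18,14,-12] → ·
    (1,6)@(3, 13): e=[6,18,-4] → ·
  covered (4 px):
    · · · · · · ·
    · · · · · · ·
    · · · · · · ·
    · # # · · · ·
    · # · · · · ·
    · # · · · · ·
    · · · · · · ·
    · · · · · · ·
T3:
  2·area = 88  (B↔C swapped to make it positive)
  edge (12, 14)→(6, 16): d=(-6,2) right/bottom  bias=-1
  edge (6, 16)→(4, 2): d=(-2,-14) top-left  bias=+0
  edge (4, 2)→(12, 14): d=(8,12) right/bottom  bias=-1
    (2,2)@(5, 5): e=[68,8,12] → #
    (3,2)@(7, 5): e=[64,36,-12] → ·
    (2,3)@(5, 7): e=[56,4,28] → #
    (3,3)@(7, 7): e=[52,32,4] → #
    (4,3)@(9, 7): e=[48,60,-20] → ·
    (2,4)@(5, 9): e=[44,0,44] → #  [on edge]
    (4,4)@(9, 9): e=[36,56,-4] → ·
    (2,5)@(5, 11): e=[32,-4,60] → ·
    (3,5)@(7, 11): e=[28,24,36] → #
    (4,5)@(9, 11): e=[24,52,12] → #
    (5,5)@(11, 11): e=[20,80,-12] → ·
    (3,6)@(7, 13): e=[16,20,52] → #
    (4,7)@(9, 15): e=[0,44,44] → ·  [on edge]
  covered (11 px):
    · · · · · · ·
    · · · · · · ·
    · · # · · · ·
    · · # # · · ·
    · · # # · · ·
    · · · # # · ·
    · · · # # # ·
    · · · # · · ·

Result: 24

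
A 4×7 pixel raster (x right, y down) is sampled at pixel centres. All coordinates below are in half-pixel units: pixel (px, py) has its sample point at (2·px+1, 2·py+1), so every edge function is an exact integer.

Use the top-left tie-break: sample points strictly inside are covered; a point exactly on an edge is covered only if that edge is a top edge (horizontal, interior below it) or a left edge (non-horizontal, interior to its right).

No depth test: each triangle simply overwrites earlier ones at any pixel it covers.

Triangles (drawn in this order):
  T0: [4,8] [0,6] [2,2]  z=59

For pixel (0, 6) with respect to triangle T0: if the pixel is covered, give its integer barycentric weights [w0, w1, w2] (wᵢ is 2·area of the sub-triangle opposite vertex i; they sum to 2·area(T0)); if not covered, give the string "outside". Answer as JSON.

T0:
  2·area = 20
  edge (4, 8)→(0, 6): d=(-4,-2) top-left  bias=+0
  edge (0, 6)→(2, 2): d=(2,-4) top-left  bias=+0
  edge (2, 2)→(4, 8): d=(2,6) right/bottom  bias=-1
    (0,2)@(1, 5): e=[6,2,12] → X
    (1,2)@(3, 5): e=[10,10,0] → .  [on edge]
    (0,3)@(1, 7): e=[-2,6,16] → .
    (1,3)@(3, 7): e=[2,14,4] → X
    (2,3)@(5, 7): e=[6,22,-8] → .
    (1,4)@(3, 9): e=[-6,18,8] → .
    (2,5)@(5, 11): e=[-10,30,0] → .  [on edge]
  covered (2 px):
    . . . .
    . . . .
    X . . .
    . X . .
    . . . .
    . . . .
    . . . .

Result: "outside"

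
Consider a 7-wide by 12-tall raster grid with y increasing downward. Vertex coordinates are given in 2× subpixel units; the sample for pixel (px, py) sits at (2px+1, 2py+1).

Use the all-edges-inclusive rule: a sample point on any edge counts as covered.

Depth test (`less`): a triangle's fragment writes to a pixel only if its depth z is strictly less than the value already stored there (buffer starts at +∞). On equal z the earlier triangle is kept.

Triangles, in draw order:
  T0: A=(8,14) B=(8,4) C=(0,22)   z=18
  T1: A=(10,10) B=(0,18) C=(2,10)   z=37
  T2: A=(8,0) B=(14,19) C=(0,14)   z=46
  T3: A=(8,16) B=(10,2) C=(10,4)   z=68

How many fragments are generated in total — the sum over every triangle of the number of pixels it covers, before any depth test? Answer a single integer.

T0:
  2·area = 80  (B↔C swapped to make it positive)
  edge (8, 14)→(0, 22): d=(-8,8) inclusive
  edge (0, 22)→(8, 4): d=(8,-18) inclusive
  edge (8, 4)→(8, 14): d=(0,10) inclusive
    (3,3)@(7, 7): e=[64,6,10] → █
    (4,3)@(9, 7): e=[48,42,-10] → ·
    (3,4)@(7, 9): e=[48,22,10] → █
    (4,4)@(9, 9): e=[32,58,-10] → ·
    (6,4)@(13, 9): e=[0,130,-50] → ·  [on edge]
    (2,5)@(5, 11): e=[48,2,30] → █
    (4,5)@(9, 11): e=[16,74,-10] → ·
    (5,5)@(11, 11): e=[0,110,-30] → ·  [on edge]
    (2,6)@(5, 13): e=[32,18,30] → █
    (4,6)@(9, 13): e=[0,90,-10] → ·  [on edge]
    (2,7)@(5, 15): e=[16,34,30] → █
    (3,7)@(7, 15): e=[0,70,10] → █  [on edge]
    (2,8)@(5, 17): e=[0,50,30] → █  [on edge]
    (1,9)@(3, 19): e=[0,30,50] → █  [on edge]
    (0,10)@(1, 21): e=[0,10,70] → █  [on edge]
  covered (12 px):
    · · · · · · ·
    · · · · · · ·
    · · · · · · ·
    · · · █ · · ·
    · · · █ · · ·
    · · █ █ · · ·
    · · █ █ · · ·
    · · █ █ · · ·
    · █ █ · · · ·
    · █ · · · · ·
    █ · · · · · ·
    · · · · · · ·
T1:
  2·area = 64
  edge (10, 10)→(0, 18): d=(-10,8) inclusive
  edge (0, 18)→(2, 10): d=(2,-8) inclusive
  edge (2, 10)→(10, 10): d=(8,0) inclusive
    (1,5)@(3, 11): e=[46,10,8] → █
    (2,5)@(5, 11): e=[30,26,8] → █
    (3,5)@(7, 11): e=[14,42,8] → █
    (4,5)@(9, 11): e=[-2,58,8] → ·
    (1,6)@(3, 13): e=[26,14,24] → █
    (3,6)@(7, 13): e=[-6,46,24] → ·
    (0,7)@(1, 15): e=[22,2,40] → █
    (2,7)@(5, 15): e=[-10,34,40] → ·
    (0,8)@(1, 17): e=[2,6,56] → █
    (1,8)@(3, 17): e=[-14,22,56] → ·
    (0,9)@(1, 19): e=[-18,10,72] → ·
  covered (8 px):
    · · · · · · ·
    · · · · · · ·
    · · · · · · ·
    · · · · · · ·
    · · · · · · ·
    · █ █ █ · · ·
    · █ █ · · · ·
    █ █ · · · · ·
    █ · · · · · ·
    · · · · · · ·
    · · · · · · ·
    · · · · · · ·
T2:
  2·area = 236
  edge (8, 0)→(14, 19): d=(6,19) inclusive
  edge (14, 19)→(0, 14): d=(-14,-5) inclusive
  edge (0, 14)→(8, 0): d=(8,-14) inclusive
    (3,1)@(7, 3): e=[37,189,10] → █
    (4,1)@(9, 3): e=[-1,199,38] → ·
    (3,2)@(7, 5): e=[49,161,26] → █
    (4,2)@(9, 5): e=[11,171,54] → █
    (5,2)@(11, 5): e=[-27,181,82] → ·
    (2,3)@(5, 7): e=[99,123,14] → █
    (5,3)@(11, 7): e=[-15,153,98] → ·
    (1,4)@(3, 9): e=[149,85,2] → █
    (5,4)@(11, 9): e=[-3,125,114] → ·
    (1,5)@(3, 11): e=[161,57,18] → █
    (5,5)@(11, 11): e=[9,97,130] → █
    (6,5)@(13, 11): e=[-29,107,158] → ·
  covered (29 px):
    · · · · · · ·
    · · · █ · · ·
    · · · █ █ · ·
    · · █ █ █ · ·
    · █ █ █ █ · ·
    · █ █ █ █ █ ·
    █ █ █ █ █ █ ·
    · █ █ █ █ █ ·
    · · · · █ █ █
    · · · · · · ·
    · · · · · · ·
    · · · · · · ·
T3:
  2·area = 4
  edge (8, 16)→(10, 2): d=(2,-14) inclusive
  edge (10, 2)→(10, 4): d=(0,2) inclusive
  edge (10, 4)→(8, 16): d=(-2,12) inclusive
    (4,4)@(9, 9): e=[0,2,2] → █  [on edge]
    (5,4)@(11, 9): e=[28,-2,-22] → ·
    (4,5)@(9, 11): e=[4,2,-2] → ·
    (3,11)@(7, 23): e=[0,6,-2] → ·  [on edge]
  covered (1 px):
    · · · · · · ·
    · · · · · · ·
    · · · · · · ·
    · · · · · · ·
    · · · · █ · ·
    · · · · · · ·
    · · · · · · ·
    · · · · · · ·
    · · · · · · ·
    · · · · · · ·
    · · · · · · ·
    · · · · · · ·

Result: 50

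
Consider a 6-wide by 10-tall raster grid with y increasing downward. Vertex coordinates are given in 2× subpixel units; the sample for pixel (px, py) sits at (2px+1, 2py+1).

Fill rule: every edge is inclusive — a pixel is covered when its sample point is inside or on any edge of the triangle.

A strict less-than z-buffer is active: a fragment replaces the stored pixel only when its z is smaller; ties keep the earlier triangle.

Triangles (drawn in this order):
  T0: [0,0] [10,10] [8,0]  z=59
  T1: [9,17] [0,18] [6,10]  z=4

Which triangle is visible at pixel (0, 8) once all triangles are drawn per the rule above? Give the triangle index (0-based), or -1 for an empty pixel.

T0:
  2·area = 80  (B↔C swapped to make it positive)
  edge (0, 0)→(8, 0): d=(8,0) inclusive
  edge (8, 0)→(10, 10): d=(2,10) inclusive
  edge (10, 10)→(0, 0): d=(-10,-10) inclusive
    (0,0)@(1, 1): e=[8,72,0] → #  [on edge]
    (1,0)@(3, 1): e=[8,52,20] → #
    (2,0)@(5, 1): e=[8,32,40] → #
    (3,0)@(7, 1): e=[8,12,60] → #
    (4,0)@(9, 1): e=[8,-8,80] → ·
    (0,1)@(1, 3): e=[24,76,-20] → ·
    (1,1)@(3, 3): e=[24,56,0] → #  [on edge]
    (4,1)@(9, 3): e=[24,-4,60] → ·
    (1,2)@(3, 5): e=[40,60,-20] → ·
    (2,2)@(5, 5): e=[40,40,0] → #  [on edge]
    (4,2)@(9, 5): e=[40,0,40] → #  [on edge]
    (5,2)@(11, 5): e=[40,-20,60] → ·
    (3,3)@(7, 7): e=[56,24,0] → #  [on edge]
    (4,4)@(9, 9): e=[72,8,0] → #  [on edge]
    (5,5)@(11, 11): e=[88,-8,0] → ·  [on edge]
    (5,7)@(11, 15): e=[120,0,-40] → ·  [on edge]
  covered (13 px):
    # # # # · ·
    · # # # · ·
    · · # # # ·
    · · · # # ·
    · · · · # ·
    · · · · · ·
    · · · · · ·
    · · · · · ·
    · · · · · ·
    · · · · · ·
T1:
  2·area = 66
  edge (9, 17)→(0, 18): d=(-9,1) inclusive
  edge (0, 18)→(6, 10): d=(6,-8) inclusive
  edge (6, 10)→(9, 17): d=(3,7) inclusive
    (1,1)@(3, 3): e=[132,-66,0] → ·  [on edge]
    (2,6)@(5, 13): e=[40,10,16] → #
    (3,6)@(7, 13): e=[38,26,2] → #
    (4,6)@(9, 13): e=[36,42,-12] → ·
    (1,7)@(3, 15): e=[24,6,36] → #
    (4,7)@(9, 15): e=[18,54,-6] → ·
    (0,8)@(1, 17): e=[8,2,56] → #
    (4,8)@(9, 17): e=[0,66,0] → #  [on edge]
    (5,8)@(11, 17): e=[-2,82,-14] → ·
    (0,9)@(1, 19): e=[-10,14,62] → ·
    (1,9)@(3, 19): e=[-12,30,48] → ·
    (2,9)@(5, 19): e=[-14,46,34] → ·
  covered (10 px):
    · · · · · ·
    · · · · · ·
    · · · · · ·
    · · · · · ·
    · · · · · ·
    · · · · · ·
    · · # # · ·
    · # # # · ·
    # # # # # ·
    · · · · · ·

Z-buffer (winner per pixel, '.' = empty):
  0 0 0 0 . .
  . 0 0 0 . .
  . . 0 0 0 .
  . . . 0 0 .
  . . . . 0 .
  . . . . . .
  . . 1 1 . .
  . 1 1 1 . .
  1 1 1 1 1 .
  . . . . . .

Final: 1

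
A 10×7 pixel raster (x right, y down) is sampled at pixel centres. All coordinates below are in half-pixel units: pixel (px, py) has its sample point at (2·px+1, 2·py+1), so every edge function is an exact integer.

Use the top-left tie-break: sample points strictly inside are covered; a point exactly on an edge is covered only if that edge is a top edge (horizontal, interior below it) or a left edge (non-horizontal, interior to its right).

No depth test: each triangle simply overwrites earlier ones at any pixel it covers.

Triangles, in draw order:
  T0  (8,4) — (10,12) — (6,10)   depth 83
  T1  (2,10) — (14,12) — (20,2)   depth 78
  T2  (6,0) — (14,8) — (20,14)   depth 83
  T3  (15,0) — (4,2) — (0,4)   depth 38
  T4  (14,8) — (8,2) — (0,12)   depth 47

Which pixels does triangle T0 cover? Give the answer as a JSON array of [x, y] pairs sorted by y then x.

T0:
  2·area = 28
  edge (8, 4)→(10, 12): d=(2,8) right/bottom  bias=-1
  edge (10, 12)→(6, 10): d=(-4,-2) top-left  bias=+0
  edge (6, 10)→(8, 4): d=(2,-6) top-left  bias=+0
    (4,0)@(9, 1): e=[-14,42,0] → ·  [on edge]
    (3,3)@(7, 7): e=[14,14,0] → █  [on edge]
    (4,3)@(9, 7): e=[-2,18,12] → ·
    (3,4)@(7, 9): e=[18,6,4] → █
    (4,4)@(9, 9): e=[2,10,16] → █
    (5,4)@(11, 9): e=[-14,14,28] → ·
    (3,5)@(7, 11): e=[22,-2,8] → ·
    (4,5)@(9, 11): e=[6,2,20] → █
    (5,5)@(11, 11): e=[-10,6,32] → ·
    (2,6)@(5, 13): e=[42,-14,0] → ·  [on edge]
    (4,6)@(9, 13): e=[10,-6,24] → ·
  covered (4 px):
    · · · · · · · · · ·
    · · · · · · · · · ·
    · · · · · · · · · ·
    · · · █ · · · · · ·
    · · · █ █ · · · · ·
    · · · · █ · · · · ·
    · · · · · · · · · ·
T1:
  2·area = 132  (B↔C swapped to make it positive)
  edge (2, 10)→(20, 2): d=(18,-8) top-left  bias=+0
  edge (20, 2)→(14, 12): d=(-6,10) right/bottom  bias=-1
  edge (14, 12)→(2, 10): d=(-12,-2) top-left  bias=+0
    (9,1)@(19, 3): e=[10,4,118] → █
    (7,2)@(15, 5): e=[14,32,86] → █
    (8,2)@(17, 5): e=[30,12,90] → █
    (9,2)@(19, 5): e=[46,-8,94] → ·
    (4,3)@(9, 7): e=[2,80,50] → █
    (5,3)@(11, 7): e=[18,60,54] → █
    (6,3)@(13, 7): e=[34,40,58] → █
    (8,3)@(17, 7): e=[66,0,66] → ·  [on edge]
    (2,4)@(5, 9): e=[6,108,18] → █
    (3,4)@(7, 9): e=[22,88,22] → █
    (8,4)@(17, 9): e=[102,-12,42] → ·
    (2,5)@(5, 11): e=[42,96,-6] → ·
  covered (16 px):
    · · · · · · · · · ·
    · · · · · · · · · █
    · · · · · · · █ █ ·
    · · · · █ █ █ █ · ·
    · · █ █ █ █ █ █ · ·
    · · · · █ █ █ · · ·
    · · · · · · · · · ·
T2:
  degenerate (2·area = 0) — covers nothing
T3:
  2·area = 14  (B↔C swapped to make it positive)
  edge (15, 0)→(0, 4): d=(-15,4) right/bottom  bias=-1
  edge (0, 4)→(4, 2): d=(4,-2) top-left  bias=+0
  edge (4, 2)→(15, 0): d=(11,-2) top-left  bias=+0
    (5,0)@(11, 1): e=[1,10,3] → █
    (6,0)@(13, 1): e=[-7,14,7] → ·
    (1,1)@(3, 3): e=[3,2,9] → █
    (2,1)@(5, 3): e=[-5,6,13] → ·
    (5,1)@(11, 3): e=[-29,18,25] → ·
    (1,2)@(3, 5): e=[-27,10,31] → ·
  covered (2 px):
    · · · · · █ · · · ·
    · █ · · · · · · · ·
    · · · · · · · · · ·
    · · · · · · · · · ·
    · · · · · · · · · ·
    · · · · · · · · · ·
    · · · · · · · · · ·
T4:
  2·area = 108  (B↔C swapped to make it positive)
  edge (14, 8)→(0, 12): d=(-14,4) right/bottom  bias=-1
  edge (0, 12)→(8, 2): d=(8,-10) top-left  bias=+0
  edge (8, 2)→(14, 8): d=(6,6) right/bottom  bias=-1
    (3,0)@(7, 1): e=[126,-18,0] → ·  [on edge]
    (4,1)@(9, 3): e=[90,18,0] → ·  [on edge]
    (3,2)@(7, 5): e=[70,14,24] → █
    (4,2)@(9, 5): e=[62,34,12] → █
    (5,2)@(11, 5): e=[54,54,0] → ·  [on edge]
    (2,3)@(5, 7): e=[50,10,48] → █
    (5,3)@(11, 7): e=[26,70,12] → █
    (6,3)@(13, 7): e=[18,90,0] → ·  [on edge]
    (1,4)@(3, 9): e=[30,6,72] → █
    (5,4)@(11, 9): e=[-2,86,24] → ·
    (7,4)@(15, 9): e=[-18,126,0] → ·  [on edge]
    (0,5)@(1, 11): e=[10,2,96] → █
    (8,5)@(17, 11): e=[-54,162,0] → ·  [on edge]
    (9,6)@(19, 13): e=[-90,198,0] → ·  [on edge]
  covered (12 px):
    · · · · · · · · · ·
    · · · · · · · · · ·
    · · · █ █ · · · · ·
    · · █ █ █ █ · · · ·
    · █ █ █ █ · · · · ·
    █ █ · · · · · · · ·
    · · · · · · · · · ·

Final: [[3,3],[3,4],[4,4],[4,5]]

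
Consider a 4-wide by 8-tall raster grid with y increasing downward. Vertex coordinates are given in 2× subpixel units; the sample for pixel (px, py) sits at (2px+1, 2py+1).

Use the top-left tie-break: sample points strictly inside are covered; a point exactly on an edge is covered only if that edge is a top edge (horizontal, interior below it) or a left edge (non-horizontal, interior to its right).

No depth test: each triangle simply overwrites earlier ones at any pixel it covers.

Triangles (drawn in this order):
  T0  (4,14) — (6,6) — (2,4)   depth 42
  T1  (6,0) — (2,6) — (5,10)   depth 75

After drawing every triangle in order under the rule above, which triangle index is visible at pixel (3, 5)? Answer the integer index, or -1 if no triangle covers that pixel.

T0:
  2·area = 36  (B↔C swapped to make it positive)
  edge (4, 14)→(2, 4): d=(-2,-10) top-left  bias=+0
  edge (2, 4)→(6, 6): d=(4,2) right/bottom  bias=-1
  edge (6, 6)→(4, 14): d=(-2,8) right/bottom  bias=-1
    (1,2)@(3, 5): e=[8,2,26] → █
    (2,2)@(5, 5): e=[28,-2,10] → ·
    (1,3)@(3, 7): e=[4,10,22] → █
    (2,3)@(5, 7): e=[24,6,6] → █
    (3,3)@(7, 7): e=[44,2,-10] → ·
    (1,4)@(3, 9): e=[0,18,18] → █  [on edge]
    (3,4)@(7, 9): e=[40,10,-14] → ·
    (1,5)@(3, 11): e=[-4,26,14] → ·
    (2,5)@(5, 11): e=[16,22,-2] → ·
  covered (5 px):
    · · · ·
    · · · ·
    · █ · ·
    · █ █ ·
    · █ █ ·
    · · · ·
    · · · ·
    · · · ·
T1:
  2·area = 34  (B↔C swapped to make it positive)
  edge (6, 0)→(5, 10): d=(-1,10) right/bottom  bias=-1
  edge (5, 10)→(2, 6): d=(-3,-4) top-left  bias=+0
  edge (2, 6)→(6, 0): d=(4,-6) top-left  bias=+0
    (2,1)@(5, 3): e=[7,21,6] → █
    (3,1)@(7, 3): e=[-13,29,18] → ·
    (1,2)@(3, 5): e=[25,7,2] → █
    (3,2)@(7, 5): e=[-15,23,26] → ·
    (1,3)@(3, 7): e=[23,1,10] → █
    (3,3)@(7, 7): e=[-17,17,34] → ·
    (1,4)@(3, 9): e=[21,-5,18] → ·
    (2,4)@(5, 9): e=[1,3,30] → █
    (3,4)@(7, 9): e=[-19,11,42] → ·
    (2,5)@(5, 11): e=[-1,-3,38] → ·
  covered (6 px):
    · · · ·
    · · █ ·
    · █ █ ·
    · █ █ ·
    · · █ ·
    · · · ·
    · · · ·
    · · · ·

Z-buffer (winner per pixel, '.' = empty):
  . . . .
  . . 1 .
  . 1 1 .
  . 1 1 .
  . 0 1 .
  . . . .
  . . . .
  . . . .

Answer: -1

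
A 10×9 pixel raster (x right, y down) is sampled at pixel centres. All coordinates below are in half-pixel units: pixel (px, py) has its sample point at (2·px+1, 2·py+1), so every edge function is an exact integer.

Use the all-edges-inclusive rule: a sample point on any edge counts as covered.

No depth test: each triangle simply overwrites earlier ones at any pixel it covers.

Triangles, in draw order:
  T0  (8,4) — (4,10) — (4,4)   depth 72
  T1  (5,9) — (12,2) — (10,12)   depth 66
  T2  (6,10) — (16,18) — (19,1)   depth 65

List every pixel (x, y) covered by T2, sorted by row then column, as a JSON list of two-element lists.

T0:
  2·area = 24
  edge (8, 4)→(4, 10): d=(-4,6) inclusive
  edge (4, 10)→(4, 4): d=(0,-6) inclusive
  edge (4, 4)→(8, 4): d=(4,0) inclusive
    (2,2)@(5, 5): e=[14,6,4] → #
    (3,2)@(7, 5): e=[2,18,4] → #
    (4,2)@(9, 5): e=[-10,30,4] → ·
    (2,3)@(5, 7): e=[6,6,12] → #
    (3,3)@(7, 7): e=[-6,18,12] → ·
    (2,4)@(5, 9): e=[-2,6,20] → ·
  covered (3 px):
    · · · · · · · · · ·
    · · · · · · · · · ·
    · · # # · · · · · ·
    · · # · · · · · · ·
    · · · · · · · · · ·
    · · · · · · · · · ·
    · · · · · · · · · ·
    · · · · · · · · · ·
    · · · · · · · · · ·
T1:
  2·area = 56
  edge (5, 9)→(12, 2): d=(7,-7) inclusive
  edge (12, 2)→(10, 12): d=(-2,10) inclusive
  edge (10, 12)→(5, 9): d=(-5,-3) inclusive
    (6,0)@(13, 1): e=[0,-8,64] → ·  [on edge]
    (5,1)@(11, 3): e=[0,8,48] → #  [on edge]
    (6,1)@(13, 3): e=[14,-12,54] → ·
    (4,2)@(9, 5): e=[0,24,32] → #  [on edge]
    (6,2)@(13, 5): e=[28,-16,44] → ·
    (3,3)@(7, 7): e=[0,40,16] → #  [on edge]
    (5,3)@(11, 7): e=[28,0,28] → #  [on edge]
    (6,3)@(13, 7): e=[42,-20,34] → ·
    (2,4)@(5, 9): e=[0,56,0] → #  [on edge]
    (5,4)@(11, 9): e=[42,-4,18] → ·
    (1,5)@(3, 11): e=[0,72,-16] → ·  [on edge]
    (2,5)@(5, 11): e=[14,52,-10] → ·
    (0,6)@(1, 13): e=[0,88,-32] → ·  [on edge]
    (7,7)@(15, 15): e=[112,-56,0] → ·  [on edge]
    (4,8)@(9, 17): e=[84,0,-28] → ·  [on edge]
  covered (10 px):
    · · · · · · · · · ·
    · · · · · # · · · ·
    · · · · # # · · · ·
    · · · # # # · · · ·
    · · # # # · · · · ·
    · · · · # · · · · ·
    · · · · · · · · · ·
    · · · · · · · · · ·
    · · · · · · · · · ·
T2:
  2·area = 194  (B↔C swapped to make it positive)
  edge (6, 10)→(19, 1): d=(13,-9) inclusive
  edge (19, 1)→(16, 18): d=(-3,17) inclusive
  edge (16, 18)→(6, 10): d=(-10,-8) inclusive
    (9,0)@(19, 1): e=[0,0,194] → #  [on edge]
    (8,1)@(17, 3): e=[8,28,158] → #
    (9,1)@(19, 3): e=[26,-6,174] → ·
    (7,2)@(15, 5): e=[16,56,122] → #
    (9,2)@(19, 5): e=[52,-12,154] → ·
    (5,3)@(11, 7): e=[6,118,70] → #
    (6,3)@(13, 7): e=[24,84,86] → #
    (9,3)@(19, 7): e=[78,-18,134] → ·
    (4,4)@(9, 9): e=[14,146,34] → #
    (9,4)@(19, 9): e=[104,-24,114] → ·
    (4,5)@(9, 11): e=[40,140,14] → #
    (9,5)@(19, 11): e=[130,-30,94] → ·
  covered (24 px):
    · · · · · · · · · #
    · · · · · · · · # ·
    · · · · · · · # # ·
    · · · · · # # # # ·
    · · · · # # # # # ·
    · · · · # # # # # ·
    · · · · · # # # · ·
    · · · · · · # # · ·
    · · · · · · · # · ·

Result: [[9,0],[8,1],[7,2],[8,2],[5,3],[6,3],[7,3],[8,3],[4,4],[5,4],[6,4],[7,4],[8,4],[4,5],[5,5],[6,5],[7,5],[8,5],[5,6],[6,6],[7,6],[6,7],[7,7],[7,8]]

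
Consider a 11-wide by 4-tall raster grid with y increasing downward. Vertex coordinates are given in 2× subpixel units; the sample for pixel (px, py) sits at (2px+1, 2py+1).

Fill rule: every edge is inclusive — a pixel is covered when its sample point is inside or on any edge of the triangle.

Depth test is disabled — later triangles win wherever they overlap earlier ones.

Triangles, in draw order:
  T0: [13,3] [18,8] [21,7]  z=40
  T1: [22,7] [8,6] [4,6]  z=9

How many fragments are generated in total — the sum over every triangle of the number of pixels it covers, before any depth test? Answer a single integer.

T0:
  2·area = 20  (B↔C swapped to make it positive)
  edge (13, 3)→(21, 7): d=(8,4) inclusive
  edge (21, 7)→(18, 8): d=(-3,1) inclusive
  edge (18, 8)→(13, 3): d=(-5,-5) inclusive
    (4,0)@(9, 1): e=[0,30,-10] → .  [on edge]
    (5,0)@(11, 1): e=[-8,28,0] → .  [on edge]
    (6,1)@(13, 3): e=[0,20,0] → X  [on edge]
    (7,1)@(15, 3): e=[-8,18,10] → .
    (6,2)@(13, 5): e=[16,14,-10] → .
    (7,2)@(15, 5): e=[8,12,0] → X  [on edge]
    (8,2)@(17, 5): e=[0,10,10] → X  [on edge]
    (9,2)@(19, 5): e=[-8,8,20] → .
    (7,3)@(15, 7): e=[24,6,-10] → .
    (8,3)@(17, 7): e=[16,4,0] → X  [on edge]
    (9,3)@(19, 7): e=[8,2,10] → X
    (10,3)@(21, 7): e=[0,0,20] → X  [on edge]
  covered (6 px):
    . . . . . . . . . . .
    . . . . . . X . . . .
    . . . . . . . X X . .
    . . . . . . . . X X X
T1:
  2·area = 4  (B↔C swapped to make it positive)
  edge (22, 7)→(4, 6): d=(-18,-1) inclusive
  edge (4, 6)→(8, 6): d=(4,0) inclusive
  edge (8, 6)→(22, 7): d=(14,1) inclusive
  covered (0 px):
    . . . . . . . . . . .
    . . . . . . . . . . .
    . . . . . . . . . . .
    . . . . . . . . . . .

Final: 6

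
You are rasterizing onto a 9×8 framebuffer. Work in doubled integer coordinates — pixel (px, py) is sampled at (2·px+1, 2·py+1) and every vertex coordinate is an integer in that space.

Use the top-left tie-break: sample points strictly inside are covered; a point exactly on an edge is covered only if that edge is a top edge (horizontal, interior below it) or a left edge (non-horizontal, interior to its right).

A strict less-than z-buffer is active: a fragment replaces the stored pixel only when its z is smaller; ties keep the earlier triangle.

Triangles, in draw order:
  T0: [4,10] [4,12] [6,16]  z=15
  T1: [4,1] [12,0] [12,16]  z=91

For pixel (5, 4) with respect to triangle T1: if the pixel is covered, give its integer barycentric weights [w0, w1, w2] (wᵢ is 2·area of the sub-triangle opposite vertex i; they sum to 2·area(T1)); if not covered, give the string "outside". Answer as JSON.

T0:
  2·area = 4  (B↔C swapped to make it positive)
  edge (4, 10)→(6, 16): d=(2,6) right/bottom  bias=-1
  edge (6, 16)→(4, 12): d=(-2,-4) top-left  bias=+0
  edge (4, 12)→(4, 10): d=(0,-2) top-left  bias=+0
    (0,0)@(1, 1): e=[0,10,-6] → ·  [on edge]
    (1,3)@(3, 7): e=[0,6,-2] → ·  [on edge]
    (2,6)@(5, 13): e=[0,2,2] → ·  [on edge]
  covered (0 px):
    · · · · · · · · ·
    · · · · · · · · ·
    · · · · · · · · ·
    · · · · · · · · ·
    · · · · · · · · ·
    · · · · · · · · ·
    · · · · · · · · ·
    · · · · · · · · ·
T1:
  2·area = 128
  edge (4, 1)→(12, 0): d=(8,-1) top-left  bias=+0
  edge (12, 0)→(12, 16): d=(0,16) right/bottom  bias=-1
  edge (12, 16)→(4, 1): d=(-8,-15) top-left  bias=+0
    (2,0)@(5, 1): e=[1,112,15] → #
    (3,0)@(7, 1): e=[3,80,45] → #
    (4,0)@(9, 1): e=[5,48,75] → #
    (5,0)@(11, 1): e=[7,16,105] → #
    (6,0)@(13, 1): e=[9,-16,135] → ·
    (2,1)@(5, 3): e=[17,112,-1] → ·
    (3,1)@(7, 3): e=[19,80,29] → #
    (6,1)@(13, 3): e=[25,-16,119] → ·
    (3,2)@(7, 5): e=[35,80,13] → #
    (6,2)@(13, 5): e=[41,-16,103] → ·
    (3,3)@(7, 7): e=[51,80,-3] → ·
    (4,3)@(9, 7): e=[53,48,27] → #
  covered (16 px):
    · · # # # # · · ·
    · · · # # # · · ·
    · · · # # # · · ·
    · · · · # # · · ·
    · · · · # # · · ·
    · · · · · # · · ·
    · · · · · # · · ·
    · · · · · · · · ·

Result: [16,41,71]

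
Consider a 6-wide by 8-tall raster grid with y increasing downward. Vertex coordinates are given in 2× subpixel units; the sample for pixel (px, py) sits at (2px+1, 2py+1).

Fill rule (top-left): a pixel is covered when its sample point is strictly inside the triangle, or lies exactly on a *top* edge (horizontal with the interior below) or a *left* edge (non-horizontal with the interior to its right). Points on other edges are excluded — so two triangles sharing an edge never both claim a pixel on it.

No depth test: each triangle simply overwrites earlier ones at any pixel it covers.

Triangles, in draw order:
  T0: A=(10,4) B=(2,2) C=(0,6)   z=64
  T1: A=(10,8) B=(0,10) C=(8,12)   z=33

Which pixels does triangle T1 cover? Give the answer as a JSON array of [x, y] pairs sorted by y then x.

T0:
  2·area = 36  (B↔C swapped to make it positive)
  edge (10, 4)→(0, 6): d=(-10,2) right/bottom  bias=-1
  edge (0, 6)→(2, 2): d=(2,-4) top-left  bias=+0
  edge (2, 2)→(10, 4): d=(8,2) right/bottom  bias=-1
    (1,1)@(3, 3): e=[24,6,6] → #
    (2,1)@(5, 3): e=[20,14,2] → #
    (3,1)@(7, 3): e=[16,22,-2] → ·
    (0,2)@(1, 5): e=[8,2,26] → #
    (2,2)@(5, 5): e=[0,18,18] → ·  [on edge]
    (0,3)@(1, 7): e=[-12,6,42] → ·
    (1,3)@(3, 7): e=[-16,14,38] → ·
  covered (4 px):
    · · · · · ·
    · # # · · ·
    # # · · · ·
    · · · · · ·
    · · · · · ·
    · · · · · ·
    · · · · · ·
    · · · · · ·
T1:
  2·area = 36  (B↔C swapped to make it positive)
  edge (10, 8)→(8, 12): d=(-2,4) right/bottom  bias=-1
  edge (8, 12)→(0, 10): d=(-8,-2) top-left  bias=+0
  edge (0, 10)→(10, 8): d=(10,-2) top-left  bias=+0
    (2,4)@(5, 9): e=[18,18,0] → #  [on edge]
    (3,4)@(7, 9): e=[10,22,4] → #
    (4,4)@(9, 9): e=[2,26,8] → #
    (5,4)@(11, 9): e=[-6,30,12] → ·
    (2,5)@(5, 11): e=[14,2,20] → #
    (4,5)@(9, 11): e=[-2,10,28] → ·
    (2,6)@(5, 13): e=[10,-14,40] → ·
    (3,6)@(7, 13): e=[2,-10,44] → ·
  covered (5 px):
    · · · · · ·
    · · · · · ·
    · · · · · ·
    · · · · · ·
    · · # # # ·
    · · # # · ·
    · · · · · ·
    · · · · · ·

Answer: [[2,4],[3,4],[4,4],[2,5],[3,5]]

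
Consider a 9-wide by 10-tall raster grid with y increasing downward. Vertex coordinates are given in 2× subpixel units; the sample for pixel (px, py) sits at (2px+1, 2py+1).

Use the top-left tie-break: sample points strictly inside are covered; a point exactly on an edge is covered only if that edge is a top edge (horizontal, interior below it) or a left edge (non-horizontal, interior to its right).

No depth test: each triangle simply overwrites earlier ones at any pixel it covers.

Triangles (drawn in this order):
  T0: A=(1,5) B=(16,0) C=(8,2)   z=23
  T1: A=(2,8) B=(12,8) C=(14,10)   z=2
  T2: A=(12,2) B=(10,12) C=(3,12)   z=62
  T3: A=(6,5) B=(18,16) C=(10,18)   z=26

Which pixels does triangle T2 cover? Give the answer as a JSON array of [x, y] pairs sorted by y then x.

T0:
  2·area = 10  (B↔C swapped to make it positive)
  edge (1, 5)→(8, 2): d=(7,-3) top-left  bias=+0
  edge (8, 2)→(16, 0): d=(8,-2) top-left  bias=+0
  edge (16, 0)→(1, 5): d=(-15,5) right/bottom  bias=-1
    (6,0)@(13, 1): e=[8,2,0] → ·  [on edge]
    (3,1)@(7, 3): e=[4,6,0] → ·  [on edge]
    (0,2)@(1, 5): e=[0,10,0] → ·  [on edge]
  covered (0 px):
    · · · · · · · · ·
    · · · · · · · · ·
    · · · · · · · · ·
    · · · · · · · · ·
    · · · · · · · · ·
    · · · · · · · · ·
    · · · · · · · · ·
    · · · · · · · · ·
    · · · · · · · · ·
    · · · · · · · · ·
T1:
  2·area = 20
  edge (2, 8)→(12, 8): d=(10,0) top-left  bias=+0
  edge (12, 8)→(14, 10): d=(2,2) right/bottom  bias=-1
  edge (14, 10)→(2, 8): d=(-12,-2) top-left  bias=+0
    (2,0)@(5, 1): e=[-70,0,90] → ·  [on edge]
    (3,1)@(7, 3): e=[-50,0,70] → ·  [on edge]
    (4,2)@(9, 5): e=[-30,0,50] → ·  [on edge]
    (5,3)@(11, 7): e=[-10,0,30] → ·  [on edge]
    (4,4)@(9, 9): e=[10,8,2] → #
    (5,4)@(11, 9): e=[10,4,6] → #
    (6,4)@(13, 9): e=[10,0,10] → ·  [on edge]
    (4,5)@(9, 11): e=[30,12,-22] → ·
    (5,5)@(11, 11): e=[30,8,-18] → ·
    (7,5)@(15, 11): e=[30,0,-10] → ·  [on edge]
    (8,6)@(17, 13): e=[50,0,-30] → ·  [on edge]
  covered (2 px):
    · · · · · · · · ·
    · · · · · · · · ·
    · · · · · · · · ·
    · · · · · · · · ·
    · · · · # # · · ·
    · · · · · · · · ·
    · · · · · · · · ·
    · · · · · · · · ·
    · · · · · · · · ·
    · · · · · · · · ·
T2:
  2·area = 70
  edge (12, 2)→(10, 12): d=(-2,10) right/bottom  bias=-1
  edge (10, 12)→(3, 12): d=(-7,0) right/bottom  bias=-1
  edge (3, 12)→(12, 2): d=(9,-10) top-left  bias=+0
    (5,2)@(11, 5): e=[4,49,17] → #
    (6,2)@(13, 5): e=[-16,49,37] → ·
    (4,3)@(9, 7): e=[20,35,15] → #
    (5,3)@(11, 7): e=[0,35,35] → ·  [on edge]
    (3,4)@(7, 9): e=[36,21,13] → #
    (5,4)@(11, 9): e=[-4,21,53] → ·
    (2,5)@(5, 11): e=[52,7,11] → #
    (5,5)@(11, 11): e=[-8,7,71] → ·
    (2,6)@(5, 13): e=[48,-7,29] → ·
    (3,6)@(7, 13): e=[28,-7,49] → ·
    (4,6)@(9, 13): e=[8,-7,69] → ·
    (4,8)@(9, 17): e=[0,-35,105] → ·  [on edge]
  covered (7 px):
    · · · · · · · · ·
    · · · · · · · · ·
    · · · · · # · · ·
    · · · · # · · · ·
    · · · # # · · · ·
    · · # # # · · · ·
    · · · · · · · · ·
    · · · · · · · · ·
    · · · · · · · · ·
    · · · · · · · · ·
T3:
  2·area = 112
  edge (6, 5)→(18, 16): d=(12,11) right/bottom  bias=-1
  edge (18, 16)→(10, 18): d=(-8,2) right/bottom  bias=-1
  edge (10, 18)→(6, 5): d=(-4,-13) top-left  bias=+0
    (3,3)@(7, 7): e=[13,94,5] → #
    (4,3)@(9, 7): e=[-9,90,31] → ·
    (3,4)@(7, 9): e=[37,78,-3] → ·
    (4,4)@(9, 9): e=[15,74,23] → #
    (5,4)@(11, 9): e=[-7,70,49] → ·
    (4,5)@(9, 11): e=[39,58,15] → #
    (5,5)@(11, 11): e=[17,54,41] → #
    (6,5)@(13, 11): e=[-5,50,67] → ·
    (4,6)@(9, 13): e=[63,42,7] → #
    (6,6)@(13, 13): e=[19,34,59] → #
    (7,6)@(15, 13): e=[-3,30,85] → ·
    (4,7)@(9, 15): e=[87,26,-1] → ·
  covered (12 px):
    · · · · · · · · ·
    · · · · · · · · ·
    · · · · · · · · ·
    · · · # · · · · ·
    · · · · # · · · ·
    · · · · # # · · ·
    · · · · # # # · ·
    · · · · · # # # ·
    · · · · · # # · ·
    · · · · · · · · ·

Result: [[5,2],[4,3],[3,4],[4,4],[2,5],[3,5],[4,5]]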